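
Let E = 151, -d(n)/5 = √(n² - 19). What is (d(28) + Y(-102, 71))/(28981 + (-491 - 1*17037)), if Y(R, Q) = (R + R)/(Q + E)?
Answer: -34/423761 - 15*√85/11453 ≈ -0.012155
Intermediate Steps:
d(n) = -5*√(-19 + n²) (d(n) = -5*√(n² - 19) = -5*√(-19 + n²))
Y(R, Q) = 2*R/(151 + Q) (Y(R, Q) = (R + R)/(Q + 151) = (2*R)/(151 + Q) = 2*R/(151 + Q))
(d(28) + Y(-102, 71))/(28981 + (-491 - 1*17037)) = (-5*√(-19 + 28²) + 2*(-102)/(151 + 71))/(28981 + (-491 - 1*17037)) = (-5*√(-19 + 784) + 2*(-102)/222)/(28981 + (-491 - 17037)) = (-15*√85 + 2*(-102)*(1/222))/(28981 - 17528) = (-15*√85 - 34/37)/11453 = (-15*√85 - 34/37)*(1/11453) = (-34/37 - 15*√85)*(1/11453) = -34/423761 - 15*√85/11453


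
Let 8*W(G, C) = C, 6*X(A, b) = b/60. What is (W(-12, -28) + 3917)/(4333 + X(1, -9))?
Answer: 52180/57773 ≈ 0.90319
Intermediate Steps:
X(A, b) = b/360 (X(A, b) = (b/60)/6 = b/360)
W(G, C) = C/8
(W(-12, -28) + 3917)/(4333 + X(1, -9)) = ((1/8)*(-28) + 3917)/(4333 + (1/360)*(-9)) = (-7/2 + 3917)/(4333 - 1/40) = 7827/(2*(173319/40)) = (7827/2)*(40/173319) = 52180/57773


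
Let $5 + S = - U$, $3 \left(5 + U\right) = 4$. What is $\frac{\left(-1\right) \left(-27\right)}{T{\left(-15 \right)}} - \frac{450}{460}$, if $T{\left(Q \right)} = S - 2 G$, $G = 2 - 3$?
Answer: $\frac{909}{23} \approx 39.522$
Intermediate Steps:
$U = - \frac{11}{3}$ ($U = -5 + \frac{1}{3} \cdot 4 = -5 + \frac{4}{3} = - \frac{11}{3} \approx -3.6667$)
$G = -1$
$S = - \frac{4}{3}$ ($S = -5 - - \frac{11}{3} = -5 + \frac{11}{3} = - \frac{4}{3} \approx -1.3333$)
$T{\left(Q \right)} = \frac{2}{3}$ ($T{\left(Q \right)} = - \frac{4}{3} - -2 = - \frac{4}{3} + 2 = \frac{2}{3}$)
$\frac{\left(-1\right) \left(-27\right)}{T{\left(-15 \right)}} - \frac{450}{460} = \frac{\left(-1\right) \left(-27\right)}{\frac{2}{3}} - \frac{450}{460} = 27 \cdot \frac{3}{2} - \frac{45}{46} = \frac{81}{2} - \frac{45}{46} = \frac{909}{23}$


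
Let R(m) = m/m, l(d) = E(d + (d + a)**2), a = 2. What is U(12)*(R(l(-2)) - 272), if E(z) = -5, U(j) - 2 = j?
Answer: -3794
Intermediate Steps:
U(j) = 2 + j
l(d) = -5
R(m) = 1
U(12)*(R(l(-2)) - 272) = (2 + 12)*(1 - 272) = 14*(-271) = -3794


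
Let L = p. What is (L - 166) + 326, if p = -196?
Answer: -36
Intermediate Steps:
L = -196
(L - 166) + 326 = (-196 - 166) + 326 = -362 + 326 = -36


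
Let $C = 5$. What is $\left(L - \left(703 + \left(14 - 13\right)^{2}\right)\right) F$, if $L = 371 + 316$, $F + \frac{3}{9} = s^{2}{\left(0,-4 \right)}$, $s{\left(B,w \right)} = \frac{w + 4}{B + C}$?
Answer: $\frac{17}{3} \approx 5.6667$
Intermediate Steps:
$s{\left(B,w \right)} = \frac{4 + w}{5 + B}$ ($s{\left(B,w \right)} = \frac{w + 4}{B + 5} = \frac{4 + w}{5 + B}$)
$F = - \frac{1}{3}$ ($F = - \frac{1}{3} + \left(\frac{4 - 4}{5 + 0}\right)^{2} = - \frac{1}{3} + \left(\frac{1}{5} \cdot 0\right)^{2} = - \frac{1}{3} + 0^{2} = - \frac{1}{3} + 0 = - \frac{1}{3} \approx -0.33333$)
$L = 687$
$\left(L - \left(703 + \left(14 - 13\right)^{2}\right)\right) F = \left(687 - \left(703 + \left(14 - 13\right)^{2}\right)\right) \left(- \frac{1}{3}\right) = \left(687 - 704\right) \left(- \frac{1}{3}\right) = \left(-17\right) \left(- \frac{1}{3}\right) = \frac{17}{3}$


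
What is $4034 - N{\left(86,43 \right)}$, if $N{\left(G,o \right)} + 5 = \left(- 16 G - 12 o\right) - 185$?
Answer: $6116$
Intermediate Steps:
$N{\left(G,o \right)} = -190 - 16 G - 12 o$ ($N{\left(G,o \right)} = -5 - \left(185 + 12 o + 16 G\right) = -190 - 16 G - 12 o$)
$4034 - N{\left(86,43 \right)} = 4034 - \left(-190 - 1376 - 516\right) = 4034 - -2082 = 4034 + 2082 = 6116$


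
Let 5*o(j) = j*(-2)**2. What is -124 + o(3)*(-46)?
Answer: -1172/5 ≈ -234.40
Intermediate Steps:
o(j) = 4*j/5 (o(j) = (j*(-2)**2)/5 = (j*4)/5 = (4*j)/5 = 4*j/5)
-124 + o(3)*(-46) = -124 + ((4/5)*3)*(-46) = -124 + (12/5)*(-46) = -124 - 552/5 = -1172/5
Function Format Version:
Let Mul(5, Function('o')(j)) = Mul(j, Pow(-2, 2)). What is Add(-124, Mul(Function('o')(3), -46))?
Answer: Rational(-1172, 5) ≈ -234.40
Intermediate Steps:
Function('o')(j) = Mul(Rational(4, 5), j) (Function('o')(j) = Mul(Rational(1, 5), Mul(j, Pow(-2, 2))) = Mul(Rational(1, 5), Mul(j, 4)) = Mul(Rational(1, 5), Mul(4, j)) = Mul(Rational(4, 5), j))
Add(-124, Mul(Function('o')(3), -46)) = Add(-124, Mul(Mul(Rational(4, 5), 3), -46)) = Add(-124, Mul(Rational(12, 5), -46)) = Add(-124, Rational(-552, 5)) = Rational(-1172, 5)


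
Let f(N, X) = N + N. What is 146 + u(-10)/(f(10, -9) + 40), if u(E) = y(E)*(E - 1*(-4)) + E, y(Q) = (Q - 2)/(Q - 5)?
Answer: 21863/150 ≈ 145.75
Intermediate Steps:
f(N, X) = 2*N
y(Q) = (-2 + Q)/(-5 + Q)
u(E) = E + (-2 + E)*(4 + E)/(-5 + E) (u(E) = ((-2 + E)/(-5 + E))*(E - 1*(-4)) + E = ((-2 + E)/(-5 + E))*(E + 4) + E = ((-2 + E)/(-5 + E))*(4 + E) + E = (-2 + E)*(4 + E)/(-5 + E) + E = E + (-2 + E)*(4 + E)/(-5 + E))
146 + u(-10)/(f(10, -9) + 40) = 146 + ((-8 - 3*(-10) + 2*(-10)**2)/(-5 - 10))/(2*10 + 40) = 146 + ((-8 + 30 + 2*100)/(-15))/(20 + 40) = 146 - (-8 + 30 + 200)/15/60 = 146 - 1/15*222*(1/60) = 146 - 74/5*1/60 = 146 - 37/150 = 21863/150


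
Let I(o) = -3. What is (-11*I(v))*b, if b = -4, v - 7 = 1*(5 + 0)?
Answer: -132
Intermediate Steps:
v = 12 (v = 7 + 1*(5 + 0) = 7 + 1*5 = 7 + 5 = 12)
(-11*I(v))*b = -11*(-3)*(-4) = 33*(-4) = -132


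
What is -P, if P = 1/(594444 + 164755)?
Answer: -1/759199 ≈ -1.3172e-6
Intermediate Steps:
P = 1/759199 ≈ 1.3172e-6
-P = -1*1/759199 = -1/759199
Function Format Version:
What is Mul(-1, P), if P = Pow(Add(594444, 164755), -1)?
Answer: Rational(-1, 759199) ≈ -1.3172e-6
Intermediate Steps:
P = Rational(1, 759199) (P = Pow(759199, -1) = Rational(1, 759199) ≈ 1.3172e-6)
Mul(-1, P) = Mul(-1, Rational(1, 759199)) = Rational(-1, 759199)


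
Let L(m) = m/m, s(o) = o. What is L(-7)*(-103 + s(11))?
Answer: -92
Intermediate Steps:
L(m) = 1
L(-7)*(-103 + s(11)) = 1*(-103 + 11) = 1*(-92) = -92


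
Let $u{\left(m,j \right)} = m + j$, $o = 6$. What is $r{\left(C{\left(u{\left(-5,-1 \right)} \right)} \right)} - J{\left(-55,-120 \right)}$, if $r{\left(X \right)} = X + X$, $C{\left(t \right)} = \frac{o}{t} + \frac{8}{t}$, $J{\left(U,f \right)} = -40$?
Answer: $\frac{106}{3} \approx 35.333$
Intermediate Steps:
$u{\left(m,j \right)} = j + m$
$C{\left(t \right)} = \frac{14}{t}$ ($C{\left(t \right)} = \frac{6}{t} + \frac{8}{t} = \frac{14}{t}$)
$r{\left(X \right)} = 2 X$
$r{\left(C{\left(u{\left(-5,-1 \right)} \right)} \right)} - J{\left(-55,-120 \right)} = 2 \frac{14}{-1 - 5} - -40 = 2 \frac{14}{-6} + 40 = 2 \cdot 14 \left(- \frac{1}{6}\right) + 40 = 2 \left(- \frac{7}{3}\right) + 40 = - \frac{14}{3} + 40 = \frac{106}{3}$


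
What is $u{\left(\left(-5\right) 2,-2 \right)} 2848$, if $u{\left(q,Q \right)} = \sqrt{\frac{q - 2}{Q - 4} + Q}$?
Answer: $0$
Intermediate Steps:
$u{\left(q,Q \right)} = \sqrt{Q + \frac{-2 + q}{-4 + Q}}$ ($u{\left(q,Q \right)} = \sqrt{\frac{-2 + q}{-4 + Q} + Q} = \sqrt{Q + \frac{-2 + q}{-4 + Q}}$)
$u{\left(\left(-5\right) 2,-2 \right)} 2848 = \sqrt{\frac{-2 - 10 - 2 \left(-4 - 2\right)}{-4 - 2}} \cdot 2848 = \sqrt{\frac{-2 - 10 - -12}{-6}} \cdot 2848 = \sqrt{- \frac{-2 - 10 + 12}{6}} \cdot 2848 = \sqrt{\left(- \frac{1}{6}\right) 0} \cdot 2848 = \sqrt{0} \cdot 2848 = 0 \cdot 2848 = 0$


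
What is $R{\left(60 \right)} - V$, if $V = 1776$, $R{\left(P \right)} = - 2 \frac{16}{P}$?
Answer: $- \frac{26648}{15} \approx -1776.5$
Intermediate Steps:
$R{\left(P \right)} = - \frac{32}{P}$
$R{\left(60 \right)} - V = - \frac{32}{60} - 1776 = \left(-32\right) \frac{1}{60} - 1776 = - \frac{8}{15} - 1776 = - \frac{26648}{15}$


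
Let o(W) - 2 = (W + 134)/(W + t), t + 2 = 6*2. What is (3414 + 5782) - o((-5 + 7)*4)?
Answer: 82675/9 ≈ 9186.1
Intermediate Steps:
t = 10 (t = -2 + 6*2 = -2 + 12 = 10)
o(W) = 2 + (134 + W)/(10 + W) (o(W) = 2 + (W + 134)/(W + 10) = 2 + (134 + W)/(10 + W))
(3414 + 5782) - o((-5 + 7)*4) = (3414 + 5782) - (154 + 3*((-5 + 7)*4))/(10 + (-5 + 7)*4) = 9196 - (154 + 3*(2*4))/(10 + 2*4) = 9196 - (154 + 3*8)/(10 + 8) = 9196 - (154 + 24)/18 = 9196 - 178/18 = 9196 - 1*89/9 = 9196 - 89/9 = 82675/9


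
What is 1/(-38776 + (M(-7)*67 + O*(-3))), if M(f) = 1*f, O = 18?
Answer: -1/39299 ≈ -2.5446e-5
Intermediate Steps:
M(f) = f
1/(-38776 + (M(-7)*67 + O*(-3))) = 1/(-38776 + (-7*67 + 18*(-3))) = 1/(-38776 + (-469 - 54)) = 1/(-38776 - 523) = 1/(-39299) = -1/39299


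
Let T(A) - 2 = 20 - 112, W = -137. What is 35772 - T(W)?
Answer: 35862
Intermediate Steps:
T(A) = -90 (T(A) = 2 + (20 - 112) = 2 - 92 = -90)
35772 - T(W) = 35772 - 1*(-90) = 35772 + 90 = 35862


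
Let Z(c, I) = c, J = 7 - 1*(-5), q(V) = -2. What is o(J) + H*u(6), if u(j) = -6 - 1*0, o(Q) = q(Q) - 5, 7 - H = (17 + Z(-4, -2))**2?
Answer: 965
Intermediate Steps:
J = 12 (J = 7 + 5 = 12)
H = -162 (H = 7 - (17 - 4)**2 = 7 - 1*13**2 = 7 - 1*169 = 7 - 169 = -162)
o(Q) = -7 (o(Q) = -2 - 5 = -7)
u(j) = -6 (u(j) = -6 + 0 = -6)
o(J) + H*u(6) = -7 - 162*(-6) = -7 + 972 = 965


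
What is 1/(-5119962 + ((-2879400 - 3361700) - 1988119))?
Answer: -1/13349181 ≈ -7.4911e-8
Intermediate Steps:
1/(-5119962 + ((-2879400 - 3361700) - 1988119)) = 1/(-5119962 + (-6241100 - 1988119)) = 1/(-5119962 - 8229219) = 1/(-13349181) = -1/13349181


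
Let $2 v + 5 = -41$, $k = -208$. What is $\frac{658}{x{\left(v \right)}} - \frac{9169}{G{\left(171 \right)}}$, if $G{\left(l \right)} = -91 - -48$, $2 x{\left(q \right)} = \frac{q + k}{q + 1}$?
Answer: $\frac{43675}{129} \approx 338.57$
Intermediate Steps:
$v = -23$ ($v = - \frac{5}{2} + \frac{1}{2} \left(-41\right) = - \frac{5}{2} - \frac{41}{2} = -23$)
$x{\left(q \right)} = \frac{-208 + q}{2 \left(1 + q\right)}$ ($x{\left(q \right)} = \frac{\left(q - 208\right) \frac{1}{q + 1}}{2} = \frac{\left(-208 + q\right) \frac{1}{1 + q}}{2} = \frac{\frac{1}{1 + q} \left(-208 + q\right)}{2} = \frac{-208 + q}{2 \left(1 + q\right)}$)
$G{\left(l \right)} = -43$ ($G{\left(l \right)} = -91 + 48 = -43$)
$\frac{658}{x{\left(v \right)}} - \frac{9169}{G{\left(171 \right)}} = \frac{658}{\frac{1}{2} \frac{1}{1 - 23} \left(-208 - 23\right)} - \frac{9169}{-43} = \frac{658}{\frac{1}{2} \frac{1}{-22} \left(-231\right)} - - \frac{9169}{43} = \frac{658}{\frac{1}{2} \left(- \frac{1}{22}\right) \left(-231\right)} + \frac{9169}{43} = \frac{658}{\frac{21}{4}} + \frac{9169}{43} = 658 \cdot \frac{4}{21} + \frac{9169}{43} = \frac{376}{3} + \frac{9169}{43} = \frac{43675}{129}$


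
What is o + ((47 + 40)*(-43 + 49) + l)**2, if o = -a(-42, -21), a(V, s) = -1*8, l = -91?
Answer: 185769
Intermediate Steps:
a(V, s) = -8
o = 8 (o = -1*(-8) = 8)
o + ((47 + 40)*(-43 + 49) + l)**2 = 8 + ((47 + 40)*(-43 + 49) - 91)**2 = 8 + (87*6 - 91)**2 = 8 + (522 - 91)**2 = 8 + 431**2 = 8 + 185761 = 185769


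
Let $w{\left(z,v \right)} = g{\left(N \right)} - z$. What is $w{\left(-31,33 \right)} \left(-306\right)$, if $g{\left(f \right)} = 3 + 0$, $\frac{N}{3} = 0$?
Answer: $-10404$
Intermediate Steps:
$N = 0$ ($N = 3 \cdot 0 = 0$)
$g{\left(f \right)} = 3$
$w{\left(z,v \right)} = 3 - z$
$w{\left(-31,33 \right)} \left(-306\right) = \left(3 - -31\right) \left(-306\right) = \left(3 + 31\right) \left(-306\right) = 34 \left(-306\right) = -10404$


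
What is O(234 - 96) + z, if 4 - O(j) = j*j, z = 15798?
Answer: -3242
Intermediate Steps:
O(j) = 4 - j² (O(j) = 4 - j*j = 4 - j²)
O(234 - 96) + z = (4 - (234 - 96)²) + 15798 = (4 - 1*138²) + 15798 = (4 - 1*19044) + 15798 = (4 - 19044) + 15798 = -19040 + 15798 = -3242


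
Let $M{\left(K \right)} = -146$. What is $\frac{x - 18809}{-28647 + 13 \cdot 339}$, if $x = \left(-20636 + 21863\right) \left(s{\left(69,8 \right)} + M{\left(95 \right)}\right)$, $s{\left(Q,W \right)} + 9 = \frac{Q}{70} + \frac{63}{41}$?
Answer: $\frac{590930527}{69568800} \approx 8.4942$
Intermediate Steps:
$s{\left(Q,W \right)} = - \frac{306}{41} + \frac{Q}{70}$ ($s{\left(Q,W \right)} = -9 + \left(\frac{Q}{70} + \frac{63}{41}\right) = -9 + \left(\frac{63}{41} + \frac{Q}{70}\right) = - \frac{306}{41} + \frac{Q}{70}$)
$x = - \frac{536948697}{2870}$ ($x = \left(-20636 + 21863\right) \left(\left(- \frac{306}{41} + \frac{1}{70} \cdot 69\right) - 146\right) = 1227 \left(\left(- \frac{306}{41} + \frac{69}{70}\right) - 146\right) = 1227 \left(- \frac{18591}{2870} - 146\right) = 1227 \left(- \frac{437611}{2870}\right) = - \frac{536948697}{2870} \approx -1.8709 \cdot 10^{5}$)
$\frac{x - 18809}{-28647 + 13 \cdot 339} = \frac{- \frac{536948697}{2870} - 18809}{-28647 + 13 \cdot 339} = - \frac{590930527}{2870 \left(-28647 + 4407\right)} = - \frac{590930527}{2870 \left(-24240\right)} = \left(- \frac{590930527}{2870}\right) \left(- \frac{1}{24240}\right) = \frac{590930527}{69568800}$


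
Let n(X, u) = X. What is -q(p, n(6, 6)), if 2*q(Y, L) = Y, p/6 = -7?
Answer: 21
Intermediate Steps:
p = -42 (p = 6*(-7) = -42)
q(Y, L) = Y/2
-q(p, n(6, 6)) = -(-42)/2 = -1*(-21) = 21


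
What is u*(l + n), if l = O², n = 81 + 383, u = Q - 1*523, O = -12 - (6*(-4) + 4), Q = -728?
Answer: -660528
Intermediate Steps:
O = 8 (O = -12 - (-24 + 4) = -12 - 1*(-20) = -12 + 20 = 8)
u = -1251 (u = -728 - 1*523 = -728 - 523 = -1251)
n = 464
l = 64 (l = 8² = 64)
u*(l + n) = -1251*(64 + 464) = -1251*528 = -660528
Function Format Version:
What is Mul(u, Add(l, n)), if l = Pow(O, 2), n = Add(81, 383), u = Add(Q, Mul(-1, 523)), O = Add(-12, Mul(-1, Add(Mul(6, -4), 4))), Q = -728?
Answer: -660528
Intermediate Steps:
O = 8 (O = Add(-12, Mul(-1, Add(-24, 4))) = Add(-12, Mul(-1, -20)) = Add(-12, 20) = 8)
u = -1251 (u = Add(-728, Mul(-1, 523)) = Add(-728, -523) = -1251)
n = 464
l = 64 (l = Pow(8, 2) = 64)
Mul(u, Add(l, n)) = Mul(-1251, Add(64, 464)) = Mul(-1251, 528) = -660528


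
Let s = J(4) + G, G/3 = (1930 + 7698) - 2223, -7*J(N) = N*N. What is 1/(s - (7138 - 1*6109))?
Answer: 7/148286 ≈ 4.7206e-5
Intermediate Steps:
J(N) = -N**2/7 (J(N) = -N*N/7 = -N**2/7)
G = 22215 (G = 3*((1930 + 7698) - 2223) = 3*(9628 - 2223) = 3*7405 = 22215)
s = 155489/7 (s = -1/7*4**2 + 22215 = -1/7*16 + 22215 = -16/7 + 22215 = 155489/7 ≈ 22213.)
1/(s - (7138 - 1*6109)) = 1/(155489/7 - (7138 - 1*6109)) = 1/(155489/7 - (7138 - 6109)) = 1/(155489/7 - 1*1029) = 1/(155489/7 - 1029) = 1/(148286/7) = 7/148286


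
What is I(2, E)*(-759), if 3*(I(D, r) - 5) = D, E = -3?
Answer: -4301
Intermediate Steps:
I(D, r) = 5 + D/3
I(2, E)*(-759) = (5 + (⅓)*2)*(-759) = (5 + ⅔)*(-759) = (17/3)*(-759) = -4301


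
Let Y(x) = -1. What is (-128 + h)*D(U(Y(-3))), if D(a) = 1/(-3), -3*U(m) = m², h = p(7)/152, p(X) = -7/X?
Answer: 19457/456 ≈ 42.669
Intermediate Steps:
h = -1/152 (h = -7/7/152 = -7*⅐*(1/152) = -1*1/152 = -1/152 ≈ -0.0065789)
U(m) = -m²/3
D(a) = -⅓
(-128 + h)*D(U(Y(-3))) = (-128 - 1/152)*(-⅓) = -19457/152*(-⅓) = 19457/456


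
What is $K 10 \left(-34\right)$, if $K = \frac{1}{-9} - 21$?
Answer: $\frac{64600}{9} \approx 7177.8$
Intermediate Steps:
$K = - \frac{190}{9}$ ($K = - \frac{1}{9} - 21 = - \frac{190}{9} \approx -21.111$)
$K 10 \left(-34\right) = \left(- \frac{190}{9}\right) 10 \left(-34\right) = \left(- \frac{1900}{9}\right) \left(-34\right) = \frac{64600}{9}$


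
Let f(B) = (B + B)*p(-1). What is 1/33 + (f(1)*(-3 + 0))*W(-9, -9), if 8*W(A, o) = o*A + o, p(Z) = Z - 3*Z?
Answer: -3563/33 ≈ -107.97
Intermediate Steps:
p(Z) = -2*Z
f(B) = 4*B (f(B) = (B + B)*(-2*(-1)) = (2*B)*2 = 4*B)
W(A, o) = o/8 + A*o/8 (W(A, o) = (o*A + o)/8 = (A*o + o)/8 = (o + A*o)/8 = o/8 + A*o/8)
1/33 + (f(1)*(-3 + 0))*W(-9, -9) = 1/33 + ((4*1)*(-3 + 0))*((1/8)*(-9)*(1 - 9)) = 1/33 + (4*(-3))*((1/8)*(-9)*(-8)) = 1/33 - 12*9 = 1/33 - 108 = -3563/33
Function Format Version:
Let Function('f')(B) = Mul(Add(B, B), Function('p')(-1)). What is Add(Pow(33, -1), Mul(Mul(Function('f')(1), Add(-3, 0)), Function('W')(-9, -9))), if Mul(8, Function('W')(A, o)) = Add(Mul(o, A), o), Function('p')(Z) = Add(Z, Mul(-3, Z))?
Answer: Rational(-3563, 33) ≈ -107.97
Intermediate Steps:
Function('p')(Z) = Mul(-2, Z)
Function('f')(B) = Mul(4, B) (Function('f')(B) = Mul(Add(B, B), Mul(-2, -1)) = Mul(Mul(2, B), 2) = Mul(4, B))
Function('W')(A, o) = Add(Mul(Rational(1, 8), o), Mul(Rational(1, 8), A, o)) (Function('W')(A, o) = Mul(Rational(1, 8), Add(Mul(o, A), o)) = Mul(Rational(1, 8), Add(Mul(A, o), o)) = Mul(Rational(1, 8), Add(o, Mul(A, o))) = Add(Mul(Rational(1, 8), o), Mul(Rational(1, 8), A, o)))
Add(Pow(33, -1), Mul(Mul(Function('f')(1), Add(-3, 0)), Function('W')(-9, -9))) = Add(Pow(33, -1), Mul(Mul(Mul(4, 1), Add(-3, 0)), Mul(Rational(1, 8), -9, Add(1, -9)))) = Add(Rational(1, 33), Mul(Mul(4, -3), Mul(Rational(1, 8), -9, -8))) = Add(Rational(1, 33), Mul(-12, 9)) = Add(Rational(1, 33), -108) = Rational(-3563, 33)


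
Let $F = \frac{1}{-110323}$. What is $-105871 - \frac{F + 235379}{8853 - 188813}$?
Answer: $- \frac{262738496496158}{2481715885} \approx -1.0587 \cdot 10^{5}$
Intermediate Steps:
$F = - \frac{1}{110323} \approx -9.0643 \cdot 10^{-6}$
$-105871 - \frac{F + 235379}{8853 - 188813} = -105871 - \frac{- \frac{1}{110323} + 235379}{8853 - 188813} = -105871 - \frac{25967717416}{110323 \left(-179960\right)} = -105871 - \frac{25967717416}{110323} \left(- \frac{1}{179960}\right) = -105871 - - \frac{3245964677}{2481715885} = -105871 + \frac{3245964677}{2481715885} = - \frac{262738496496158}{2481715885}$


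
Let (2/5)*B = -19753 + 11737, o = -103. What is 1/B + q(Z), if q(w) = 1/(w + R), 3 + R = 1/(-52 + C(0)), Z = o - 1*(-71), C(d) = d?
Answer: -115989/4054760 ≈ -0.028606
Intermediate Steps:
B = -20040 (B = 5*(-19753 + 11737)/2 = (5/2)*(-8016) = -20040)
Z = -32 (Z = -103 - 1*(-71) = -103 + 71 = -32)
R = -157/52 (R = -3 + 1/(-52 + 0) = -3 + 1/(-52) = -3 - 1/52 = -157/52 ≈ -3.0192)
q(w) = 1/(-157/52 + w) (q(w) = 1/(w - 157/52) = 1/(-157/52 + w))
1/B + q(Z) = 1/(-20040) + 52/(-157 + 52*(-32)) = -1/20040 + 52/(-157 - 1664) = -1/20040 + 52/(-1821) = -1/20040 + 52*(-1/1821) = -1/20040 - 52/1821 = -115989/4054760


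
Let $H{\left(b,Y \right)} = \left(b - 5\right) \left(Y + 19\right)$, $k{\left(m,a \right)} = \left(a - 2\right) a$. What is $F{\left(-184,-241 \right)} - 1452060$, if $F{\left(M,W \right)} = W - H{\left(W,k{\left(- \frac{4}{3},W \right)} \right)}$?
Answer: $12958871$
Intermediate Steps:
$k{\left(m,a \right)} = a \left(-2 + a\right)$ ($k{\left(m,a \right)} = \left(-2 + a\right) a = a \left(-2 + a\right)$)
$H{\left(b,Y \right)} = \left(-5 + b\right) \left(19 + Y\right)$
$F{\left(M,W \right)} = 95 - 18 W - W^{2} \left(-2 + W\right) + 5 W \left(-2 + W\right)$ ($F{\left(M,W \right)} = W - \left(-95 - 5 W \left(-2 + W\right) + 19 W + W \left(-2 + W\right) W\right) = W - \left(-95 - 5 W \left(-2 + W\right) + 19 W + W^{2} \left(-2 + W\right)\right) = W - \left(-95 + 19 W + W^{2} \left(-2 + W\right) - 5 W \left(-2 + W\right)\right) = 95 - 18 W - W^{2} \left(-2 + W\right) + 5 W \left(-2 + W\right)$)
$F{\left(-184,-241 \right)} - 1452060 = \left(95 - \left(-241\right)^{3} - -6748 + 7 \left(-241\right)^{2}\right) - 1452060 = \left(95 - -13997521 + 6748 + 7 \cdot 58081\right) - 1452060 = \left(95 + 13997521 + 6748 + 406567\right) - 1452060 = 14410931 - 1452060 = 12958871$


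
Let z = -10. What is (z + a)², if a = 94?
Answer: 7056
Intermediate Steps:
(z + a)² = (-10 + 94)² = 84² = 7056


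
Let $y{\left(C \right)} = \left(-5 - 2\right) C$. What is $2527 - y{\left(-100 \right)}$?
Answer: $1827$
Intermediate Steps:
$y{\left(C \right)} = - 7 C$
$2527 - y{\left(-100 \right)} = 2527 - \left(-7\right) \left(-100\right) = 2527 - 700 = 1827$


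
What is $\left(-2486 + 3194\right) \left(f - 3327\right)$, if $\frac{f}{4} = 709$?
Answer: $-347628$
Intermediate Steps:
$f = 2836$ ($f = 4 \cdot 709 = 2836$)
$\left(-2486 + 3194\right) \left(f - 3327\right) = \left(-2486 + 3194\right) \left(2836 - 3327\right) = 708 \left(-491\right) = -347628$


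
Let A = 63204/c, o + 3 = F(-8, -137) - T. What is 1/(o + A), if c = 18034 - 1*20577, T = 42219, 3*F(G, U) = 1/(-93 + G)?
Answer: -770529/32552428793 ≈ -2.3670e-5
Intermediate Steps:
F(G, U) = 1/(3*(-93 + G))
c = -2543 (c = 18034 - 20577 = -2543)
o = -12793267/303 (o = -3 + (1/(3*(-93 - 8)) - 1*42219) = -3 + ((1/3)/(-101) - 42219) = -3 + ((1/3)*(-1/101) - 42219) = -3 + (-1/303 - 42219) = -3 - 12792358/303 = -12793267/303 ≈ -42222.)
A = -63204/2543 (A = 63204/(-2543) = 63204*(-1/2543) = -63204/2543 ≈ -24.854)
1/(o + A) = 1/(-12793267/303 - 63204/2543) = 1/(-32552428793/770529) = -770529/32552428793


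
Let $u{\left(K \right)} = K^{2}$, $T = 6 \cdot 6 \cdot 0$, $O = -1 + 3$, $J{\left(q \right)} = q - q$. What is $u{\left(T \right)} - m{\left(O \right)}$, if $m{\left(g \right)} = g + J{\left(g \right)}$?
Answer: $-2$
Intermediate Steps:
$J{\left(q \right)} = 0$
$O = 2$
$T = 0$ ($T = 36 \cdot 0 = 0$)
$m{\left(g \right)} = g$ ($m{\left(g \right)} = g + 0 = g$)
$u{\left(T \right)} - m{\left(O \right)} = 0^{2} - 2 = 0 - 2 = -2$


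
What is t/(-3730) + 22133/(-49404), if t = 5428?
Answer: -175360501/92138460 ≈ -1.9032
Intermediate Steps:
t/(-3730) + 22133/(-49404) = 5428/(-3730) + 22133/(-49404) = 5428*(-1/3730) + 22133*(-1/49404) = -2714/1865 - 22133/49404 = -175360501/92138460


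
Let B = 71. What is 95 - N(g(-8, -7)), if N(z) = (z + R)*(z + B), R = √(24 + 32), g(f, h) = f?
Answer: 599 - 126*√14 ≈ 127.55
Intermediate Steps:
R = 2*√14 (R = √56 = 2*√14 ≈ 7.4833)
N(z) = (71 + z)*(z + 2*√14) (N(z) = (z + 2*√14)*(z + 71) = (z + 2*√14)*(71 + z) = (71 + z)*(z + 2*√14))
95 - N(g(-8, -7)) = 95 - ((-8)² + 71*(-8) + 142*√14 + 2*(-8)*√14) = 95 - (64 - 568 + 142*√14 - 16*√14) = 95 - (-504 + 126*√14) = 95 + (504 - 126*√14) = 599 - 126*√14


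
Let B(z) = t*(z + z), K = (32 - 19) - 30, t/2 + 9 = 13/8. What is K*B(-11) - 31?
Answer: -11095/2 ≈ -5547.5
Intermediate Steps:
t = -59/4 (t = -18 + 2*(13/8) = -18 + 13/4 = -59/4 ≈ -14.750)
K = -17 (K = 13 - 30 = -17)
B(z) = -59*z/2 (B(z) = -59*(z + z)/4 = -59*z/2)
K*B(-11) - 31 = -(-1003)*(-11)/2 - 31 = -17*649/2 - 31 = -11033/2 - 31 = -11095/2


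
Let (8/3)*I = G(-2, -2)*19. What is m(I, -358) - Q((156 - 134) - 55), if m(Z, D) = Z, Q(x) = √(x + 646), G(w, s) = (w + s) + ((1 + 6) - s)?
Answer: 285/8 - √613 ≈ 10.866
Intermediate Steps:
G(w, s) = 7 + w (G(w, s) = (s + w) + (7 - s) = 7 + w)
Q(x) = √(646 + x)
I = 285/8 (I = 3*((7 - 2)*19)/8 = 3*(5*19)/8 = (3/8)*95 = 285/8 ≈ 35.625)
m(I, -358) - Q((156 - 134) - 55) = 285/8 - √(646 + ((156 - 134) - 55)) = 285/8 - √(646 + (22 - 55)) = 285/8 - √(646 - 33) = 285/8 - √613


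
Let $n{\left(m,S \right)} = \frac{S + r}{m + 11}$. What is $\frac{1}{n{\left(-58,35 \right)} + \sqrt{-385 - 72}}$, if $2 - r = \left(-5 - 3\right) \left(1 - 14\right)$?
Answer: $\frac{3149}{1014002} - \frac{2209 i \sqrt{457}}{1014002} \approx 0.0031055 - 0.046571 i$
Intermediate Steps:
$r = -102$ ($r = 2 - \left(-5 - 3\right) \left(1 - 14\right) = 2 - \left(-8\right) \left(-13\right) = 2 - 104 = -102$)
$n{\left(m,S \right)} = \frac{-102 + S}{11 + m}$ ($n{\left(m,S \right)} = \frac{S - 102}{m + 11} = \frac{-102 + S}{11 + m}$)
$\frac{1}{n{\left(-58,35 \right)} + \sqrt{-385 - 72}} = \frac{1}{\frac{-102 + 35}{11 - 58} + \sqrt{-385 - 72}} = \frac{1}{\frac{1}{-47} \left(-67\right) + \sqrt{-457}} = \frac{1}{\left(- \frac{1}{47}\right) \left(-67\right) + i \sqrt{457}} = \frac{1}{\frac{67}{47} + i \sqrt{457}}$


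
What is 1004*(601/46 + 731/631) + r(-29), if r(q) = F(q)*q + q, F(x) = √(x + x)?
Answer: 206833337/14513 - 29*I*√58 ≈ 14252.0 - 220.86*I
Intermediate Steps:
F(x) = √2*√x (F(x) = √(2*x) = √2*√x)
r(q) = q + √2*q^(3/2) (r(q) = (√2*√q)*q + q = √2*q^(3/2) + q = q + √2*q^(3/2))
1004*(601/46 + 731/631) + r(-29) = 1004*(601/46 + 731/631) + (-29 + √2*(-29)^(3/2)) = 1004*(601*(1/46) + 731*(1/631)) + (-29 + √2*(-29*I*√29)) = 1004*(601/46 + 731/631) + (-29 - 29*I*√58) = 1004*(412857/29026) + (-29 - 29*I*√58) = 207254214/14513 + (-29 - 29*I*√58) = 206833337/14513 - 29*I*√58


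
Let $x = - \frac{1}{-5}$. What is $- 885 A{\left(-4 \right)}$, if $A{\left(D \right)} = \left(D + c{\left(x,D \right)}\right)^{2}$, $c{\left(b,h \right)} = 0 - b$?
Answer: $- \frac{78057}{5} \approx -15611.0$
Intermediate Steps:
$x = \frac{1}{5}$ ($x = \left(-1\right) \left(- \frac{1}{5}\right) = \frac{1}{5} \approx 0.2$)
$c{\left(b,h \right)} = - b$
$A{\left(D \right)} = \left(- \frac{1}{5} + D\right)^{2}$ ($A{\left(D \right)} = \left(D - \frac{1}{5}\right)^{2} = \left(- \frac{1}{5} + D\right)^{2}$)
$- 885 A{\left(-4 \right)} = - 885 \frac{\left(-1 + 5 \left(-4\right)\right)^{2}}{25} = - 885 \frac{\left(-1 - 20\right)^{2}}{25} = - 885 \frac{\left(-21\right)^{2}}{25} = - 885 \cdot \frac{1}{25} \cdot 441 = \left(-885\right) \frac{441}{25} = - \frac{78057}{5}$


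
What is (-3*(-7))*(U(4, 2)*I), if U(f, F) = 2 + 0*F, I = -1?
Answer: -42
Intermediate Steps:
U(f, F) = 2 (U(f, F) = 2 + 0 = 2)
(-3*(-7))*(U(4, 2)*I) = (-3*(-7))*(2*(-1)) = 21*(-2) = -42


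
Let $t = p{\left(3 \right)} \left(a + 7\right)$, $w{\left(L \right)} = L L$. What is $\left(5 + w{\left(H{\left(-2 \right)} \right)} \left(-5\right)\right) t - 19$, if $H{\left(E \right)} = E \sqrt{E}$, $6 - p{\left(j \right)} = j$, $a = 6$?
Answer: $1736$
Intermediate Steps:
$p{\left(j \right)} = 6 - j$
$H{\left(E \right)} = E^{\frac{3}{2}}$
$w{\left(L \right)} = L^{2}$
$t = 39$ ($t = \left(6 - 3\right) \left(6 + 7\right) = \left(6 - 3\right) 13 = 3 \cdot 13 = 39$)
$\left(5 + w{\left(H{\left(-2 \right)} \right)} \left(-5\right)\right) t - 19 = \left(5 + \left(\left(-2\right)^{\frac{3}{2}}\right)^{2} \left(-5\right)\right) 39 - 19 = \left(5 + \left(- 2 i \sqrt{2}\right)^{2} \left(-5\right)\right) 39 - 19 = \left(5 - -40\right) 39 - 19 = \left(5 + 40\right) 39 - 19 = 45 \cdot 39 - 19 = 1755 - 19 = 1736$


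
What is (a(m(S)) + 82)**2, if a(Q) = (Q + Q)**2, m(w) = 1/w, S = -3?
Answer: 550564/81 ≈ 6797.1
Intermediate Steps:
a(Q) = 4*Q**2 (a(Q) = (2*Q)**2 = 4*Q**2)
(a(m(S)) + 82)**2 = (4*(1/(-3))**2 + 82)**2 = (4*(-1/3)**2 + 82)**2 = (4*(1/9) + 82)**2 = (4/9 + 82)**2 = (742/9)**2 = 550564/81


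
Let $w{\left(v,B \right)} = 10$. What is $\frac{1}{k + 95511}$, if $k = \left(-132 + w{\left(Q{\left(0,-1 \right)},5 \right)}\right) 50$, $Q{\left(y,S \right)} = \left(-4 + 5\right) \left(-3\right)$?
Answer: $\frac{1}{89411} \approx 1.1184 \cdot 10^{-5}$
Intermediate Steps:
$Q{\left(y,S \right)} = -3$ ($Q{\left(y,S \right)} = 1 \left(-3\right) = -3$)
$k = -6100$ ($k = \left(-132 + 10\right) 50 = \left(-122\right) 50 = -6100$)
$\frac{1}{k + 95511} = \frac{1}{-6100 + 95511} = \frac{1}{89411}$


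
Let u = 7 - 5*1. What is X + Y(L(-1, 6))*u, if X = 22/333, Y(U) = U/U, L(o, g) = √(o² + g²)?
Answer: 688/333 ≈ 2.0661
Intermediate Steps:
L(o, g) = √(g² + o²)
Y(U) = 1
u = 2 (u = 7 - 5 = 2)
X = 22/333 (X = 22*(1/333) = 22/333 ≈ 0.066066)
X + Y(L(-1, 6))*u = 22/333 + 1*2 = 22/333 + 2 = 688/333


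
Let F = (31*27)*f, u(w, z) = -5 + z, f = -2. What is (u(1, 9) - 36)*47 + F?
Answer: -3178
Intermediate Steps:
F = -1674 (F = (31*27)*(-2) = 837*(-2) = -1674)
(u(1, 9) - 36)*47 + F = ((-5 + 9) - 36)*47 - 1674 = (4 - 36)*47 - 1674 = -32*47 - 1674 = -1504 - 1674 = -3178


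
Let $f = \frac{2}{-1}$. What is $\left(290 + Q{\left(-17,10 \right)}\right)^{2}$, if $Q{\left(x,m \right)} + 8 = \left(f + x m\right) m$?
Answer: $2067844$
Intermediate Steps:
$f = -2$ ($f = 2 \left(-1\right) = -2$)
$Q{\left(x,m \right)} = -8 + m \left(-2 + m x\right)$ ($Q{\left(x,m \right)} = -8 + \left(-2 + x m\right) m = -8 + \left(-2 + m x\right) m = -8 + m \left(-2 + m x\right)$)
$\left(290 + Q{\left(-17,10 \right)}\right)^{2} = \left(290 - \left(28 + 1700\right)\right)^{2} = \left(290 - 1728\right)^{2} = \left(-1438\right)^{2} = 2067844$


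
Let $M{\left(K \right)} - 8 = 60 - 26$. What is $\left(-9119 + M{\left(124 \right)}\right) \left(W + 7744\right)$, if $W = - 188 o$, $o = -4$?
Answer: $-77118192$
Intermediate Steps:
$W = 752$ ($W = \left(-188\right) \left(-4\right) = 752$)
$M{\left(K \right)} = 42$ ($M{\left(K \right)} = 8 + \left(60 - 26\right) = 8 + 34 = 42$)
$\left(-9119 + M{\left(124 \right)}\right) \left(W + 7744\right) = \left(-9119 + 42\right) \left(752 + 7744\right) = \left(-9077\right) 8496 = -77118192$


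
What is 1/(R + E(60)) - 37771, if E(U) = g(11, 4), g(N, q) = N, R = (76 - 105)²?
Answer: -32180891/852 ≈ -37771.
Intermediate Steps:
R = 841 (R = (-29)² = 841)
E(U) = 11
1/(R + E(60)) - 37771 = 1/(841 + 11) - 37771 = 1/852 - 37771 = -32180891/852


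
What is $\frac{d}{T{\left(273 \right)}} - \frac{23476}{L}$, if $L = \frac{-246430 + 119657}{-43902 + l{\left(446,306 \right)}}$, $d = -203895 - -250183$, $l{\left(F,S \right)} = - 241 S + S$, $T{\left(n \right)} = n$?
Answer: $- \frac{746170707592}{34609029} \approx -21560.0$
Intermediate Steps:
$l{\left(F,S \right)} = - 240 S$
$d = 46288$ ($d = -203895 + 250183 = 46288$)
$L = \frac{126773}{117342}$ ($L = \frac{-246430 + 119657}{-43902 - 73440} = - \frac{126773}{-43902 - 73440} = - \frac{126773}{-117342} = \left(-126773\right) \left(- \frac{1}{117342}\right) = \frac{126773}{117342} \approx 1.0804$)
$\frac{d}{T{\left(273 \right)}} - \frac{23476}{L} = \frac{46288}{273} - \frac{23476}{\frac{126773}{117342}} = 46288 \cdot \frac{1}{273} - \frac{2754720792}{126773} = \frac{46288}{273} - \frac{2754720792}{126773} = - \frac{746170707592}{34609029}$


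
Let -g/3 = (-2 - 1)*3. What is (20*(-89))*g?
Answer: -48060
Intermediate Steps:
g = 27 (g = -3*(-2 - 1)*3 = -(-9)*3 = -3*(-9) = 27)
(20*(-89))*g = (20*(-89))*27 = -1780*27 = -48060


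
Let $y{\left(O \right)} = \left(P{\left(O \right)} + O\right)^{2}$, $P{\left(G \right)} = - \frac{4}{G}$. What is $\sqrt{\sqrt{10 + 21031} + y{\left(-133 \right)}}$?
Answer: $\frac{\sqrt{312759225 + 17689 \sqrt{21041}}}{133} \approx 133.51$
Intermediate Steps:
$y{\left(O \right)} = \left(O - \frac{4}{O}\right)^{2}$ ($y{\left(O \right)} = \left(- \frac{4}{O} + O\right)^{2} = \left(O - \frac{4}{O}\right)^{2}$)
$\sqrt{\sqrt{10 + 21031} + y{\left(-133 \right)}} = \sqrt{\sqrt{10 + 21031} + \frac{\left(-4 + \left(-133\right)^{2}\right)^{2}}{17689}} = \sqrt{\sqrt{21041} + \frac{\left(-4 + 17689\right)^{2}}{17689}} = \sqrt{\sqrt{21041} + \frac{17685^{2}}{17689}} = \sqrt{\sqrt{21041} + \frac{1}{17689} \cdot 312759225} = \sqrt{\sqrt{21041} + \frac{312759225}{17689}} = \sqrt{\frac{312759225}{17689} + \sqrt{21041}}$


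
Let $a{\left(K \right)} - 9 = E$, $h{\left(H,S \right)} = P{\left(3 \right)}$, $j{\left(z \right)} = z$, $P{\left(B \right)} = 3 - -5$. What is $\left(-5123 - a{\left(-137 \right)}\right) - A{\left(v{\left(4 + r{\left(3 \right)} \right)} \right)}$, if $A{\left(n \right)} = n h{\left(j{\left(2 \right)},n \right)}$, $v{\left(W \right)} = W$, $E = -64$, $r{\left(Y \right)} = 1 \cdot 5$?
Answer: $-5140$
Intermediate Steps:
$r{\left(Y \right)} = 5$
$P{\left(B \right)} = 8$ ($P{\left(B \right)} = 3 + 5 = 8$)
$h{\left(H,S \right)} = 8$
$a{\left(K \right)} = -55$ ($a{\left(K \right)} = 9 - 64 = -55$)
$A{\left(n \right)} = 8 n$ ($A{\left(n \right)} = n 8 = 8 n$)
$\left(-5123 - a{\left(-137 \right)}\right) - A{\left(v{\left(4 + r{\left(3 \right)} \right)} \right)} = \left(-5123 - -55\right) - 8 \left(4 + 5\right) = \left(-5123 + 55\right) - 8 \cdot 9 = -5068 - 72 = -5140$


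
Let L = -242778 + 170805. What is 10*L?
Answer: -719730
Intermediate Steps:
L = -71973
10*L = 10*(-71973) = -719730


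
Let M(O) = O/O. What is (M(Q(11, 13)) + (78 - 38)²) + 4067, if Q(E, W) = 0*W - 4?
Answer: 5668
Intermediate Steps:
Q(E, W) = -4 (Q(E, W) = 0 - 4 = -4)
M(O) = 1
(M(Q(11, 13)) + (78 - 38)²) + 4067 = (1 + (78 - 38)²) + 4067 = (1 + 40²) + 4067 = (1 + 1600) + 4067 = 1601 + 4067 = 5668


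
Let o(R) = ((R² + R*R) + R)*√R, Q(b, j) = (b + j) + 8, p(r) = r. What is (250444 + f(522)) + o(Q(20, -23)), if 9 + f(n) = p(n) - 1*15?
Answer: 250942 + 55*√5 ≈ 2.5107e+5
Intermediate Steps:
Q(b, j) = 8 + b + j
f(n) = -24 + n (f(n) = -9 + (n - 1*15) = -9 + (n - 15) = -9 + (-15 + n) = -24 + n)
o(R) = √R*(R + 2*R²) (o(R) = ((R² + R²) + R)*√R = (2*R² + R)*√R = (R + 2*R²)*√R = √R*(R + 2*R²))
(250444 + f(522)) + o(Q(20, -23)) = (250444 + (-24 + 522)) + (8 + 20 - 23)^(3/2)*(1 + 2*(8 + 20 - 23)) = (250444 + 498) + 5^(3/2)*(1 + 2*5) = 250942 + (5*√5)*(1 + 10) = 250942 + (5*√5)*11 = 250942 + 55*√5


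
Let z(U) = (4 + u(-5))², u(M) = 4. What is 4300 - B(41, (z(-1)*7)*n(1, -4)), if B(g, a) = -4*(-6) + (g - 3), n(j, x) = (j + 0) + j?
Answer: 4238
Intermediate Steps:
n(j, x) = 2*j (n(j, x) = j + j = 2*j)
z(U) = 64 (z(U) = (4 + 4)² = 8² = 64)
B(g, a) = 21 + g (B(g, a) = 24 + (-3 + g) = 21 + g)
4300 - B(41, (z(-1)*7)*n(1, -4)) = 4300 - (21 + 41) = 4300 - 1*62 = 4300 - 62 = 4238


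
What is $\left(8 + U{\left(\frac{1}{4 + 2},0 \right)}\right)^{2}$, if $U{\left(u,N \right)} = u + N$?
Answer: $\frac{2401}{36} \approx 66.694$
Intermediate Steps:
$U{\left(u,N \right)} = N + u$
$\left(8 + U{\left(\frac{1}{4 + 2},0 \right)}\right)^{2} = \left(8 + \left(0 + \frac{1}{4 + 2}\right)\right)^{2} = \left(8 + \left(0 + \frac{1}{6}\right)\right)^{2} = \left(8 + \frac{1}{6}\right)^{2} = \left(\frac{49}{6}\right)^{2} = \frac{2401}{36}$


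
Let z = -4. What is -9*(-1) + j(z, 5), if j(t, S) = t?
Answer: 5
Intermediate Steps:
-9*(-1) + j(z, 5) = -9*(-1) - 4 = 9 - 4 = 5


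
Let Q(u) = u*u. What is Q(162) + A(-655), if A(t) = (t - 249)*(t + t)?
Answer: 1210484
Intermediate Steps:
Q(u) = u²
A(t) = 2*t*(-249 + t) (A(t) = (-249 + t)*(2*t) = 2*t*(-249 + t))
Q(162) + A(-655) = 162² + 2*(-655)*(-249 - 655) = 26244 + 2*(-655)*(-904) = 26244 + 1184240 = 1210484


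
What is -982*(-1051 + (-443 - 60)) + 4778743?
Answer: 6304771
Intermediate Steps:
-982*(-1051 + (-443 - 60)) + 4778743 = -982*(-1051 - 503) + 4778743 = -982*(-1554) + 4778743 = 1526028 + 4778743 = 6304771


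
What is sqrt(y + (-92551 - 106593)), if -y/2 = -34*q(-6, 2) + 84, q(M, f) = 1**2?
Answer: 2*I*sqrt(49811) ≈ 446.37*I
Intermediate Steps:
q(M, f) = 1
y = -100 (y = -2*(-34*1 + 84) = -2*(-34 + 84) = -2*50 = -100)
sqrt(y + (-92551 - 106593)) = sqrt(-100 + (-92551 - 106593)) = sqrt(-100 - 199144) = sqrt(-199244) = 2*I*sqrt(49811)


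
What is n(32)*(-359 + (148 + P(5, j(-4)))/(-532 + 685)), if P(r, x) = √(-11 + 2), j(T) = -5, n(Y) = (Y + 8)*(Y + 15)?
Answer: -102984520/153 + 1880*I/51 ≈ -6.731e+5 + 36.863*I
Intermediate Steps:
n(Y) = (8 + Y)*(15 + Y)
P(r, x) = 3*I (P(r, x) = √(-9) = 3*I)
n(32)*(-359 + (148 + P(5, j(-4)))/(-532 + 685)) = (120 + 32² + 23*32)*(-359 + (148 + 3*I)/(-532 + 685)) = (120 + 1024 + 736)*(-359 + (148 + 3*I)/153) = 1880*(-359 + (148 + 3*I)*(1/153)) = 1880*(-359 + (148/153 + I/51)) = 1880*(-54779/153 + I/51) = -102984520/153 + 1880*I/51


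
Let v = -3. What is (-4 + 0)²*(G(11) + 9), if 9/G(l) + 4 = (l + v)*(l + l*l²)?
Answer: 386388/2683 ≈ 144.01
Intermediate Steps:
G(l) = 9/(-4 + (-3 + l)*(l + l³)) (G(l) = 9/(-4 + (l - 3)*(l + l*l²)) = 9/(-4 + (-3 + l)*(l + l³)))
(-4 + 0)²*(G(11) + 9) = (-4 + 0)²*(9/(-4 + 11² + 11⁴ - 3*11 - 3*11³) + 9) = (-4)²*(9/(-4 + 121 + 14641 - 33 - 3*1331) + 9) = 16*(9/(-4 + 121 + 14641 - 33 - 3993) + 9) = 16*(9/10732 + 9) = 16*(96597/10732) = 386388/2683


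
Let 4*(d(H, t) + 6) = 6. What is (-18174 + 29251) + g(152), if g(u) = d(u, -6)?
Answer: 22145/2 ≈ 11073.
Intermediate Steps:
d(H, t) = -9/2 (d(H, t) = -6 + (1/4)*6 = -6 + 3/2 = -9/2)
g(u) = -9/2
(-18174 + 29251) + g(152) = (-18174 + 29251) - 9/2 = 11077 - 9/2 = 22145/2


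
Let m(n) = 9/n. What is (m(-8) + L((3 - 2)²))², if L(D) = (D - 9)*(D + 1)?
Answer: 18769/64 ≈ 293.27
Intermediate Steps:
L(D) = (1 + D)*(-9 + D) (L(D) = (-9 + D)*(1 + D) = (1 + D)*(-9 + D))
(m(-8) + L((3 - 2)²))² = (9/(-8) + (-9 + ((3 - 2)²)² - 8*(3 - 2)²))² = (9*(-⅛) + (-9 + (1²)² - 8*1²))² = (-9/8 + (-9 + 1² - 8*1))² = (-9/8 + (-9 + 1 - 8))² = (-9/8 - 16)² = (-137/8)² = 18769/64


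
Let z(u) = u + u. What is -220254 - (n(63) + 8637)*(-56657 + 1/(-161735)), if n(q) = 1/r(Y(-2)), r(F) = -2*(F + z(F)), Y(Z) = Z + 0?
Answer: 47465759087632/97041 ≈ 4.8913e+8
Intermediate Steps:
Y(Z) = Z
z(u) = 2*u
r(F) = -6*F (r(F) = -2*(F + 2*F) = -6*F)
n(q) = 1/12 (n(q) = 1/(-6*(-2)) = 1/12)
-220254 - (n(63) + 8637)*(-56657 + 1/(-161735)) = -220254 - (1/12 + 8637)*(-56657 + 1/(-161735)) = -220254 - 103645*(-56657 - 1/161735)/12 = -220254 - 103645*(-9163419896)/(12*161735) = -220254 - 1*(-47487132756046/97041) = -220254 + 47487132756046/97041 = 47465759087632/97041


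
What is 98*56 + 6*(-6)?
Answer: 5452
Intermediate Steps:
98*56 + 6*(-6) = 5488 - 36 = 5452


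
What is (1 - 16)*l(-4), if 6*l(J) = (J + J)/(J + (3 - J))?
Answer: 20/3 ≈ 6.6667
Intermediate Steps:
l(J) = J/9 (l(J) = ((J + J)/(J + (3 - J)))/6 = ((2*J)/3)/6 = ((2*J)*(⅓))/6 = (2*J/3)/6 = J/9)
(1 - 16)*l(-4) = (1 - 16)*((⅑)*(-4)) = -15*(-4/9) = 20/3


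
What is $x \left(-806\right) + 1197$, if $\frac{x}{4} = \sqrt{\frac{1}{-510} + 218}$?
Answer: $1197 - \frac{1612 \sqrt{56701290}}{255} \approx -46405.0$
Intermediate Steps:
$x = \frac{2 \sqrt{56701290}}{255}$ ($x = 4 \sqrt{\frac{1}{-510} + 218} = 4 \sqrt{- \frac{1}{510} + 218} = 4 \sqrt{\frac{111179}{510}} = 4 \frac{\sqrt{56701290}}{510} = \frac{2 \sqrt{56701290}}{255} \approx 59.059$)
$x \left(-806\right) + 1197 = \frac{2 \sqrt{56701290}}{255} \left(-806\right) + 1197 = - \frac{1612 \sqrt{56701290}}{255} + 1197 = 1197 - \frac{1612 \sqrt{56701290}}{255}$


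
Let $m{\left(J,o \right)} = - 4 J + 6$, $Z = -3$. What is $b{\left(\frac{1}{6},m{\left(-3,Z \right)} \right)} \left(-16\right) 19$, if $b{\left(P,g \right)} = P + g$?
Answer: $- \frac{16568}{3} \approx -5522.7$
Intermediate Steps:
$m{\left(J,o \right)} = 6 - 4 J$
$b{\left(\frac{1}{6},m{\left(-3,Z \right)} \right)} \left(-16\right) 19 = \left(\frac{1}{6} + \left(6 - -12\right)\right) \left(-16\right) 19 = \left(\frac{1}{6} + \left(6 + 12\right)\right) \left(-16\right) 19 = \left(\frac{1}{6} + 18\right) \left(-16\right) 19 = \frac{109}{6} \left(-16\right) 19 = \left(- \frac{872}{3}\right) 19 = - \frac{16568}{3}$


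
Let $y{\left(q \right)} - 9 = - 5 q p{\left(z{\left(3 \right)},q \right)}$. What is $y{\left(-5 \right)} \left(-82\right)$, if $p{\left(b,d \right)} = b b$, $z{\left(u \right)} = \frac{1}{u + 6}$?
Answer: $- \frac{61828}{81} \approx -763.31$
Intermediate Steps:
$z{\left(u \right)} = \frac{1}{6 + u}$
$p{\left(b,d \right)} = b^{2}$
$y{\left(q \right)} = 9 - \frac{5 q}{81}$ ($y{\left(q \right)} = 9 + - 5 q \left(\frac{1}{6 + 3}\right)^{2} = 9 + - 5 q \left(\frac{1}{9}\right)^{2} = 9 + \frac{\left(-5\right) q}{81} = 9 + - 5 q \frac{1}{81} = 9 - \frac{5 q}{81}$)
$y{\left(-5 \right)} \left(-82\right) = \left(9 - - \frac{25}{81}\right) \left(-82\right) = \left(9 + \frac{25}{81}\right) \left(-82\right) = \frac{754}{81} \left(-82\right) = - \frac{61828}{81}$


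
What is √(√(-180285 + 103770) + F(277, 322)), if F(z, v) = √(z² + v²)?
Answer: √(√180413 + I*√76515) ≈ 21.583 + 6.4082*I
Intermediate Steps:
F(z, v) = √(v² + z²)
√(√(-180285 + 103770) + F(277, 322)) = √(√(-180285 + 103770) + √(322² + 277²)) = √(√(-76515) + √(103684 + 76729)) = √(I*√76515 + √180413) = √(√180413 + I*√76515)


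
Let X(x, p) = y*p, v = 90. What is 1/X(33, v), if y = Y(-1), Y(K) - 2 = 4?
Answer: 1/540 ≈ 0.0018519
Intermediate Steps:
Y(K) = 6 (Y(K) = 2 + 4 = 6)
y = 6
X(x, p) = 6*p
1/X(33, v) = 1/(6*90) = 1/540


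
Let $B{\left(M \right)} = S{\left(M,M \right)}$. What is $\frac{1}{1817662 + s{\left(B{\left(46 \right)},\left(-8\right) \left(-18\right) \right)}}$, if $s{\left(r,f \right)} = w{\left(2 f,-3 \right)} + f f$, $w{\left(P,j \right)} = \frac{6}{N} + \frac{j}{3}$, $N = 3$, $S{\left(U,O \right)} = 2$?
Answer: $\frac{1}{1838399} \approx 5.4395 \cdot 10^{-7}$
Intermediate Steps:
$w{\left(P,j \right)} = 2 + \frac{j}{3}$ ($w{\left(P,j \right)} = \frac{6}{3} + \frac{j}{3} = 6 \cdot \frac{1}{3} + j \frac{1}{3} = 2 + \frac{j}{3}$)
$B{\left(M \right)} = 2$
$s{\left(r,f \right)} = 1 + f^{2}$ ($s{\left(r,f \right)} = \left(2 + \frac{1}{3} \left(-3\right)\right) + f f = \left(2 - 1\right) + f^{2} = 1 + f^{2}$)
$\frac{1}{1817662 + s{\left(B{\left(46 \right)},\left(-8\right) \left(-18\right) \right)}} = \frac{1}{1817662 + \left(1 + \left(\left(-8\right) \left(-18\right)\right)^{2}\right)} = \frac{1}{1817662 + \left(1 + 144^{2}\right)} = \frac{1}{1817662 + \left(1 + 20736\right)} = \frac{1}{1817662 + 20737} = \frac{1}{1838399}$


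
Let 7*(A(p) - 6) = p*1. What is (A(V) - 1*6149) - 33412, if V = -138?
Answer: -277023/7 ≈ -39575.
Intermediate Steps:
A(p) = 6 + p/7 (A(p) = 6 + (p*1)/7 = 6 + p/7)
(A(V) - 1*6149) - 33412 = ((6 + (⅐)*(-138)) - 1*6149) - 33412 = ((6 - 138/7) - 6149) - 33412 = (-96/7 - 6149) - 33412 = -43139/7 - 33412 = -277023/7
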